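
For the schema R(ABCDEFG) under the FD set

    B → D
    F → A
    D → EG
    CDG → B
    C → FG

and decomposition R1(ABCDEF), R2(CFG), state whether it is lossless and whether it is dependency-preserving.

Lossless test: (CF)⁺ = {ACFG}, which contains all of one fragment — lossless.
Dependency preservation: the restricted closure of {D} across the fragments never reaches {EG}, so D → EG cannot be enforced without a join — not preserved.

lossless but not dependency-preserving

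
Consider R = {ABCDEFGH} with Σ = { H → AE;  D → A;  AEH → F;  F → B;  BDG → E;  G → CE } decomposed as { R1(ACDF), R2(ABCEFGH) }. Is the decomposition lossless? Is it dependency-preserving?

Lossless test: (ACF)⁺ = {ABCF}, which is a superkey of neither fragment — lossy.
Dependency preservation: BDG → E is not contained in any single fragment, but the restricted closure of its left-hand side across the fragments still reaches the right-hand side; the remaining FDs each lie inside some fragment. All dependencies are preserved.

lossy but dependency-preserving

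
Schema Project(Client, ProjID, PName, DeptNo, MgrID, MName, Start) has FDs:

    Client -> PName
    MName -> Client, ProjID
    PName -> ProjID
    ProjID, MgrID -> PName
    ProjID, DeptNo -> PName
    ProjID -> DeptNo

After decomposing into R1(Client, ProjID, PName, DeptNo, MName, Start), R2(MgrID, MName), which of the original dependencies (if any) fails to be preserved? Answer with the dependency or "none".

Client → PName lies within R1.
MName → Client, ProjID lies within R1.
PName → ProjID lies within R1.
ProjID, MgrID → PName: restricted closure across fragments reaches PName.
ProjID, DeptNo → PName lies within R1.
ProjID → DeptNo lies within R1.
Every dependency is enforceable on the fragments, so the decomposition is dependency-preserving.

none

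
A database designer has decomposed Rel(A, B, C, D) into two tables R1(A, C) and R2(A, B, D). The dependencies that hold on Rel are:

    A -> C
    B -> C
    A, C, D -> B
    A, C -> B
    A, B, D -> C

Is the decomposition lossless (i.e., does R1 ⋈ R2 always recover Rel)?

Yes

Common attributes: R1 ∩ R2 = {A}.
Closure of {A}: A → C applies, adding C; A, C → B applies, adding B. So (A)⁺ = {A, B, C}.
This closure contains every attribute of R1, so R1 ∩ R2 → R1. The join is lossless.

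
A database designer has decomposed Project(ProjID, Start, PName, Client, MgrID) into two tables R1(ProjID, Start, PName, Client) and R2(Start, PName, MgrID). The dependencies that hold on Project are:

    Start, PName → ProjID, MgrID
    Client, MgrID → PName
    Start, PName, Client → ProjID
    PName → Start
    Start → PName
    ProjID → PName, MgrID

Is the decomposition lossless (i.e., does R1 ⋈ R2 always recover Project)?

Yes

Common attributes: R1 ∩ R2 = {Start, PName}.
Closure of {Start, PName}: Start, PName → ProjID, MgrID applies, adding ProjID, MgrID. So (Start, PName)⁺ = {ProjID, Start, PName, MgrID}.
This closure contains every attribute of R2, so R1 ∩ R2 → R2. The join is lossless.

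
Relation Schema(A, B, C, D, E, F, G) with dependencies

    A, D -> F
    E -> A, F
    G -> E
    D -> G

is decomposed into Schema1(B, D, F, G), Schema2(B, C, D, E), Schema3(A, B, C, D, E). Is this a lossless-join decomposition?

Chase test. Columns are A, B, C, D, E, F, G; row i has aⱼ where attribute j ∈ Schemai, else bᵢⱼ.
Initial tableau (one row per fragment):
  row 1: b11 a2 b13 a4 b15 a6 a7
  row 2: b21 a2 a3 a4 a5 b26 b27
  row 3: a1 a2 a3 a4 a5 b36 b37
Rows 2 and 3 agree on E; apply E→A, F and equate their A, F entries.
Rows 1 and 2 agree on D; apply D→G and equate their G entries.
Rows 1 and 3 agree on D; apply D→G and equate their G entries.
Rows 1 and 2 agree on G; apply G→E and equate their E entries.
Rows 1 and 2 agree on E; apply E→A, F and equate their A, F entries.
Row 2 is now all distinguished symbols — the join is lossless.

Yes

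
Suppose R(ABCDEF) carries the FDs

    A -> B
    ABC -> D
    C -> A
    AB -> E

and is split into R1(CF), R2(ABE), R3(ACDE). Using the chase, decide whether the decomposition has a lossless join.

Yes

Chase test. Columns are ABCDEF; row i has aⱼ where attribute j ∈ Ri, else bᵢⱼ.
Initial tableau (one row per fragment):
  row 1: b11 b12 a3 b14 b15 a6
  row 2: a1 a2 b23 b24 a5 b26
  row 3: a1 b32 a3 a4 a5 b36
Rows 2 and 3 agree on A; apply A→B and equate their B entries.
Rows 1 and 3 agree on C; apply C→A and equate their A entries.
Rows 1 and 2 agree on A; apply A→B and equate their B entries.
Rows 1 and 3 agree on ABC; apply ABC→D and equate their D entries.
Rows 1 and 2 agree on AB; apply AB→E and equate their E entries.
Row 1 is now all distinguished symbols — the join is lossless.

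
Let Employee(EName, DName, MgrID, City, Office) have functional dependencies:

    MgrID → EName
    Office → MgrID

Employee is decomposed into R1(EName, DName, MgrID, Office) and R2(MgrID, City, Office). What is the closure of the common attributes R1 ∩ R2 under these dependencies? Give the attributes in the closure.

R1 ∩ R2 = {MgrID, Office}.
MgrID → EName applies, adding EName
Closure: {EName, MgrID, Office}.

EName, MgrID, Office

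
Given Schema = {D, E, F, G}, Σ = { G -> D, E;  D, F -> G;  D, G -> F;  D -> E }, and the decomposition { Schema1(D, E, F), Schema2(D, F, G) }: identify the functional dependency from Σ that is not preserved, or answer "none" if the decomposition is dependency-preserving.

G → D, E: restricted closure across fragments reaches D, E.
D, F → G lies within Schema2.
D, G → F lies within Schema2.
D → E lies within Schema1.
Every dependency is enforceable on the fragments, so the decomposition is dependency-preserving.

none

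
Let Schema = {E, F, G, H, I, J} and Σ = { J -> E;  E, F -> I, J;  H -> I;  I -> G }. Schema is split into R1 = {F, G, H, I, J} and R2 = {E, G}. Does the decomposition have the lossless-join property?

No

Common attributes: R1 ∩ R2 = {G}.
No dependency enlarges {G}, so (G)⁺ = {G}.
The closure contains neither all of R1 = {F, G, H, I, J} nor all of R2 = {E, G}, so the common attributes are not a superkey of either fragment. The join is lossy.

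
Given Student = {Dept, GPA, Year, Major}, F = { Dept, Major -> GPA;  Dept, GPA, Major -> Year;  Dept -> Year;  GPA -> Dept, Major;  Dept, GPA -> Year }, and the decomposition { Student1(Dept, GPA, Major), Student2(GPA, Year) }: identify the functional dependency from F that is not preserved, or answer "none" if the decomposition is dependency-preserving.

Check Dept → Year: no single fragment contains all of {Dept, Year}, and the restricted closure of {Dept} across the fragments never reaches {Year}.
Dept, Major → GPA is preserved.
Dept, GPA, Major → Year is preserved.
GPA → Dept, Major is preserved.
Dept, GPA → Year is preserved.

Dept -> Year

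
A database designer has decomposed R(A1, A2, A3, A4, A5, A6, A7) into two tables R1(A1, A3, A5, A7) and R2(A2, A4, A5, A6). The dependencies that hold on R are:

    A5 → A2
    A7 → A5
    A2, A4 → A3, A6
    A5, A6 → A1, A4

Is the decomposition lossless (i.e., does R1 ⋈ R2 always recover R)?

No

Common attributes: R1 ∩ R2 = {A5}.
Closure of {A5}: A5 → A2 applies, adding A2. So (A5)⁺ = {A2, A5}.
The closure contains neither all of R1 = {A1, A3, A5, A7} nor all of R2 = {A2, A4, A5, A6}, so the common attributes are not a superkey of either fragment. The join is lossy.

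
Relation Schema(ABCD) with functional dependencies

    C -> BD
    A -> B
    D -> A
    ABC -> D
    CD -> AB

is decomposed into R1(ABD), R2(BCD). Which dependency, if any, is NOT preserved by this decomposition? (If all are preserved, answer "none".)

C → BD lies within R2.
A → B lies within R1.
D → A lies within R1.
ABC → D: restricted closure across fragments reaches D.
CD → AB: restricted closure across fragments reaches AB.
Every dependency is enforceable on the fragments, so the decomposition is dependency-preserving.

none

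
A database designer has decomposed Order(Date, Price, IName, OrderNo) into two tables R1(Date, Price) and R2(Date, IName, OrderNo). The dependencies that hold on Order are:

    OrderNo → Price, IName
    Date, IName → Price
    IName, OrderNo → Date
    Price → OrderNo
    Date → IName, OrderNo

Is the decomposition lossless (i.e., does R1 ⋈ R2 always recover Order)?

Yes

Common attributes: R1 ∩ R2 = {Date}.
Closure of {Date}: Date → IName, OrderNo applies, adding IName, OrderNo; OrderNo → Price, IName applies, adding Price. So (Date)⁺ = {Date, Price, IName, OrderNo}.
This closure contains every attribute of R1, so R1 ∩ R2 → R1. The join is lossless.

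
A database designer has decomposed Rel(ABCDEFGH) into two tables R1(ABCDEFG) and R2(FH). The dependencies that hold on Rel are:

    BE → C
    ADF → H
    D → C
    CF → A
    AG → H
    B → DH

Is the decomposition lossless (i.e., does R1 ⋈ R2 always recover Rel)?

Common attributes: R1 ∩ R2 = {F}.
No dependency enlarges {F}, so (F)⁺ = {F}.
The closure contains neither all of R1 = {ABCDEFG} nor all of R2 = {FH}, so the common attributes are not a superkey of either fragment. The join is lossy.

No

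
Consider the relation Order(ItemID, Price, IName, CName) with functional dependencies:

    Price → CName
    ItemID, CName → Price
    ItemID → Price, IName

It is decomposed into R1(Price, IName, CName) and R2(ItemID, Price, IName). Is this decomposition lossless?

Common attributes: R1 ∩ R2 = {Price, IName}.
Closure of {Price, IName}: Price → CName applies, adding CName. So (Price, IName)⁺ = {Price, IName, CName}.
This closure contains every attribute of R1, so R1 ∩ R2 → R1. The join is lossless.

Yes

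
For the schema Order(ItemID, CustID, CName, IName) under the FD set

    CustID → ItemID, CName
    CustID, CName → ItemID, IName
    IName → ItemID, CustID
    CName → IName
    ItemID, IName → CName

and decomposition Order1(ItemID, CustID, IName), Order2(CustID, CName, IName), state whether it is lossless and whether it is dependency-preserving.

lossless and dependency-preserving

Lossless test: (CustID, IName)⁺ = {ItemID, CustID, CName, IName}, which contains all of one fragment — lossless.
Dependency preservation: CustID → ItemID, CName; CustID, CName → ItemID, IName; ItemID, IName → CName are not contained in any single fragment, but the restricted closure of each left-hand side across the fragments still reaches the right-hand side; the remaining FDs each lie inside some fragment. All dependencies are preserved.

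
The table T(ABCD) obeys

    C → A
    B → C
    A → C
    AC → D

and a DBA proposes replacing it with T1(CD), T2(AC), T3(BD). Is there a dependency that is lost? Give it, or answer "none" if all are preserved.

B → C

Check B → C: no single fragment contains all of {BC}, and the restricted closure of {B} across the fragments never reaches {C}.
C → A is preserved.
A → C is preserved.
AC → D is preserved.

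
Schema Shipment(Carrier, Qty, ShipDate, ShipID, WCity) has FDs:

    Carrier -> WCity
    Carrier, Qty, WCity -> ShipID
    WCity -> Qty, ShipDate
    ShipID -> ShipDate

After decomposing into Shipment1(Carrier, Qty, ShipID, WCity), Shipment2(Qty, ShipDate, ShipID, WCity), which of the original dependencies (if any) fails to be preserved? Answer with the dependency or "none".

none

Carrier → WCity lies within Shipment1.
Carrier, Qty, WCity → ShipID lies within Shipment1.
WCity → Qty, ShipDate lies within Shipment2.
ShipID → ShipDate lies within Shipment2.
Every dependency is enforceable on the fragments, so the decomposition is dependency-preserving.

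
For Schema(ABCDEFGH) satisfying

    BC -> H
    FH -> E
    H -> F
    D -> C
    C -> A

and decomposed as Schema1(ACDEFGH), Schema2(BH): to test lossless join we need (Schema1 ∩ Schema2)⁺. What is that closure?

Schema1 ∩ Schema2 = {H}.
H → F applies, adding F
FH → E applies, adding E
Closure: {EFH}.

EFH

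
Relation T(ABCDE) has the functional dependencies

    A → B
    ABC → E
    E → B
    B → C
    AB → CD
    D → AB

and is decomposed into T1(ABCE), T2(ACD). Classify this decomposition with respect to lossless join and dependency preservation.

lossless and dependency-preserving

Lossless test: (AC)⁺ = {ABCDE}, which contains all of one fragment — lossless.
Dependency preservation: AB → CD; D → AB are not contained in any single fragment, but the restricted closure of each left-hand side across the fragments still reaches the right-hand side; the remaining FDs each lie inside some fragment. All dependencies are preserved.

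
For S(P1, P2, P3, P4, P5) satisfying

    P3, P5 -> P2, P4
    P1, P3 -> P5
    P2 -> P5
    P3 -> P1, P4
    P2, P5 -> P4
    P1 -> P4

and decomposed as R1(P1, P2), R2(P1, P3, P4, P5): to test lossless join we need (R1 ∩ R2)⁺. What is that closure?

P1, P4

R1 ∩ R2 = {P1}.
P1 → P4 applies, adding P4
Closure: {P1, P4}.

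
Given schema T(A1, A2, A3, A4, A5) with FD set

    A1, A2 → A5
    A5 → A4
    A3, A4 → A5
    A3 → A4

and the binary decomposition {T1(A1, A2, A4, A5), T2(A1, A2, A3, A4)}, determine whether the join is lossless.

Common attributes: T1 ∩ T2 = {A1, A2, A4}.
Closure of {A1, A2, A4}: A1, A2 → A5 applies, adding A5. So (A1, A2, A4)⁺ = {A1, A2, A4, A5}.
This closure contains every attribute of T1, so T1 ∩ T2 → T1. The join is lossless.

Yes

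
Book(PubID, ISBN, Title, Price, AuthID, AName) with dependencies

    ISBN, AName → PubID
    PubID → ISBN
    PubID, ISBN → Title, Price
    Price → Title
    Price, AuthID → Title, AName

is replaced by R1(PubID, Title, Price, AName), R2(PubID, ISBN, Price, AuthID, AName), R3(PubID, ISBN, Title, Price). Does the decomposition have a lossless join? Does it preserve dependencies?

Lossless test (chase): Rows 1 and 2 agree on PubID; apply PubID→ISBN and equate their ISBN entries. Rows 1 and 2 agree on PubID, ISBN; apply PubID, ISBN→Title, Price and equate their Title, Price entries. Row 2 is now all distinguished symbols — the join is lossless.
Dependency preservation: Price, AuthID → Title, AName is not contained in any single fragment, but the restricted closure of its left-hand side across the fragments still reaches the right-hand side; the remaining FDs each lie inside some fragment. All dependencies are preserved.

lossless and dependency-preserving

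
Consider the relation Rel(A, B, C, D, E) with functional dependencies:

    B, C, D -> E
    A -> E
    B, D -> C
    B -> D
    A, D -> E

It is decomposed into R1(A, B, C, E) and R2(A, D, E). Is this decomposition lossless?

Common attributes: R1 ∩ R2 = {A, E}.
No dependency enlarges {A, E}, so (A, E)⁺ = {A, E}.
The closure contains neither all of R1 = {A, B, C, E} nor all of R2 = {A, D, E}, so the common attributes are not a superkey of either fragment. The join is lossy.

No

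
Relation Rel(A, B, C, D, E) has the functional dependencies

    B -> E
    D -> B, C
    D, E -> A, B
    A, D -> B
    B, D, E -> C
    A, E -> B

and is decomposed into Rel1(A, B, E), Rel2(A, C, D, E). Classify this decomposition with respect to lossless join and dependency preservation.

Lossless test: (A, E)⁺ = {A, B, E}, which contains all of one fragment — lossless.
Dependency preservation: D → B, C; D, E → A, B; A, D → B; B, D, E → C are not contained in any single fragment, but the restricted closure of each left-hand side across the fragments still reaches the right-hand side; the remaining FDs each lie inside some fragment. All dependencies are preserved.

lossless and dependency-preserving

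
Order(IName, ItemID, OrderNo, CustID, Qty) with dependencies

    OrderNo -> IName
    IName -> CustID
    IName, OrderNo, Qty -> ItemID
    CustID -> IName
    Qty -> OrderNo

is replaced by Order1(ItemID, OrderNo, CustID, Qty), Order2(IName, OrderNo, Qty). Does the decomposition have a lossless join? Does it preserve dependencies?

lossless but not dependency-preserving

Lossless test: (OrderNo, Qty)⁺ = {IName, ItemID, OrderNo, CustID, Qty}, which contains all of one fragment — lossless.
Dependency preservation: the restricted closure of {IName} across the fragments never reaches {CustID}, so IName → CustID cannot be enforced without a join — not preserved.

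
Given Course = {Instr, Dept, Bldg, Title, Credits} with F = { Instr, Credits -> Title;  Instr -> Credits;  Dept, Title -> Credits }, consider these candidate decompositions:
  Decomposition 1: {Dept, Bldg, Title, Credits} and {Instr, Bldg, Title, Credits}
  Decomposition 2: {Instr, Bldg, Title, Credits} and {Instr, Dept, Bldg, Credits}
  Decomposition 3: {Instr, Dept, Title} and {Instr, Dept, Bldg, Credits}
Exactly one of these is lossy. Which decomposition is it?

Decomposition 1: common = {Bldg, Title, Credits}, closure = {Bldg, Title, Credits} → lossy.
Decomposition 2: common = {Instr, Bldg, Credits}, closure = {Instr, Bldg, Title, Credits} → lossless.
Decomposition 3: common = {Instr, Dept}, closure = {Instr, Dept, Title, Credits} → lossless.

Decomposition 1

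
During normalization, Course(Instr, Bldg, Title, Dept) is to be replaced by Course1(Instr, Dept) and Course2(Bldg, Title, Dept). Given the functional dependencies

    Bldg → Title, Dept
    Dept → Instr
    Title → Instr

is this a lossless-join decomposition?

Common attributes: Course1 ∩ Course2 = {Dept}.
Closure of {Dept}: Dept → Instr applies, adding Instr. So (Dept)⁺ = {Instr, Dept}.
This closure contains every attribute of Course1, so Course1 ∩ Course2 → Course1. The join is lossless.

Yes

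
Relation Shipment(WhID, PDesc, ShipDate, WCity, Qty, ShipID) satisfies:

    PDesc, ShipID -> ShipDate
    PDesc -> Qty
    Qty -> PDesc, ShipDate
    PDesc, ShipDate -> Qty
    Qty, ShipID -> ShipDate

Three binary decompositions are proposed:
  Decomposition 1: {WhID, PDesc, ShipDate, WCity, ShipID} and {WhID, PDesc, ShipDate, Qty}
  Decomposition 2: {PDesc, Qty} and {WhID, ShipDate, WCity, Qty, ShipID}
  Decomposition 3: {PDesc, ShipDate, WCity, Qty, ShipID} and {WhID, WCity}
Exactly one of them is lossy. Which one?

Decomposition 1: common = {WhID, PDesc, ShipDate}, closure = {WhID, PDesc, ShipDate, Qty} → lossless.
Decomposition 2: common = {Qty}, closure = {PDesc, ShipDate, Qty} → lossless.
Decomposition 3: common = {WCity}, closure = {WCity} → lossy.

Decomposition 3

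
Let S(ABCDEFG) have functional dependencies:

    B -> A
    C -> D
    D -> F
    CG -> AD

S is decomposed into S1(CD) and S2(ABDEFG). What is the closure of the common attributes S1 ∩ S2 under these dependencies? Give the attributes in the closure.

S1 ∩ S2 = {D}.
D → F applies, adding F
Closure: {DF}.

DF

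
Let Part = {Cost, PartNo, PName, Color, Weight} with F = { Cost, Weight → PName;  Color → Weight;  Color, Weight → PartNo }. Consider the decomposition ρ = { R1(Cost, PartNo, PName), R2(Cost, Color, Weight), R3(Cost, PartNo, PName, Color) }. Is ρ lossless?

Chase test. Columns are Cost, PartNo, PName, Color, Weight; row i has aⱼ where attribute j ∈ Ri, else bᵢⱼ.
Initial tableau (one row per fragment):
  row 1: a1 a2 a3 b14 b15
  row 2: a1 b22 b23 a4 a5
  row 3: a1 a2 a3 a4 b35
Rows 2 and 3 agree on Color; apply Color→Weight and equate their Weight entries.
Rows 2 and 3 agree on Color, Weight; apply Color, Weight→PartNo and equate their PartNo entries.
Rows 2 and 3 agree on Cost, Weight; apply Cost, Weight→PName and equate their PName entries.
Row 2 is now all distinguished symbols — the join is lossless.

Yes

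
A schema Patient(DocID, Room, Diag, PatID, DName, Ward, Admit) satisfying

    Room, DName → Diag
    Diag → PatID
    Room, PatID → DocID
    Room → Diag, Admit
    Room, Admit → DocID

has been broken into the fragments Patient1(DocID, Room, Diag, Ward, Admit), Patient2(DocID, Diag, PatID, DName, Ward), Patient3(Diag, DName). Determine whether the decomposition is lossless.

Chase test. Columns are DocID, Room, Diag, PatID, DName, Ward, Admit; row i has aⱼ where attribute j ∈ Patienti, else bᵢⱼ.
Initial tableau (one row per fragment):
  row 1: a1 a2 a3 b14 b15 a6 a7
  row 2: a1 b22 a3 a4 a5 a6 b27
  row 3: b31 b32 a3 b34 a5 b36 b37
Rows 1 and 2 agree on Diag; apply Diag→PatID and equate their PatID entries.
Rows 1 and 3 agree on Diag; apply Diag→PatID and equate their PatID entries.
No row becomes fully distinguished — the join is lossy.

No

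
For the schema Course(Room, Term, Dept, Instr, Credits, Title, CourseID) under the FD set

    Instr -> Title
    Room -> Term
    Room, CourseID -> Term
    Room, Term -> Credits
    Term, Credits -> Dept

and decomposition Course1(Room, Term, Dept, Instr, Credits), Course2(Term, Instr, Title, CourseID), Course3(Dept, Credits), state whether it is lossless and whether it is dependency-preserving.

lossy but dependency-preserving

Lossless test (chase): Rows 1 and 2 agree on Instr; apply Instr→Title and equate their Title entries. No row becomes fully distinguished — the join is lossy.
Dependency preservation: Room, CourseID → Term is not contained in any single fragment, but the restricted closure of its left-hand side across the fragments still reaches the right-hand side; the remaining FDs each lie inside some fragment. All dependencies are preserved.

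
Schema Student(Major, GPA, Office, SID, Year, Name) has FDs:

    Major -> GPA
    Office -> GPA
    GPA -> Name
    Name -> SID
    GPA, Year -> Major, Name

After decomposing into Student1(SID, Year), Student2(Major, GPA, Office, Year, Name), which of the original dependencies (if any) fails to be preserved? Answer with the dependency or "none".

Name -> SID

Check Name → SID: no single fragment contains all of {SID, Name}, and the restricted closure of {Name} across the fragments never reaches {SID}.
Major → GPA is preserved.
Office → GPA is preserved.
GPA → Name is preserved.
GPA, Year → Major, Name is preserved.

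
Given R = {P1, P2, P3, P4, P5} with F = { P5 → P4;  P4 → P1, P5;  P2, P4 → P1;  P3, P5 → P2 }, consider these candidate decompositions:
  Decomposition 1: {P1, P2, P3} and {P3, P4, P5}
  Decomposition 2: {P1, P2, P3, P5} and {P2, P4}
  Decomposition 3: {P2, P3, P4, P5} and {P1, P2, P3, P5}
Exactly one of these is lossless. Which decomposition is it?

Decomposition 3

Decomposition 1: common = {P3}, closure = {P3} → lossy.
Decomposition 2: common = {P2}, closure = {P2} → lossy.
Decomposition 3: common = {P2, P3, P5}, closure = {P1, P2, P3, P4, P5} → lossless.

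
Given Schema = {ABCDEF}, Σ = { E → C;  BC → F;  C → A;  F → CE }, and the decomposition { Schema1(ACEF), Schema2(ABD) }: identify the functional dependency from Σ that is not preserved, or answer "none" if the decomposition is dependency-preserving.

Check BC → F: no single fragment contains all of {BCF}, and the restricted closure of {BC} across the fragments never reaches {F}.
E → C is preserved.
C → A is preserved.
F → CE is preserved.

BC → F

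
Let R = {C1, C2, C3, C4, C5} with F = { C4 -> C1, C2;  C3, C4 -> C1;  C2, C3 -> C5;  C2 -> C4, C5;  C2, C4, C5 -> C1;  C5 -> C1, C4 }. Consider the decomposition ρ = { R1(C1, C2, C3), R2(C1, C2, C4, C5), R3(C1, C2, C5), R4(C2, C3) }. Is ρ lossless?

Yes

Chase test. Columns are C1, C2, C3, C4, C5; row i has aⱼ where attribute j ∈ Ri, else bᵢⱼ.
Initial tableau (one row per fragment):
  row 1: a1 a2 a3 b14 b15
  row 2: a1 a2 b23 a4 a5
  row 3: a1 a2 b33 b34 a5
  row 4: b41 a2 a3 b44 b45
Rows 1 and 4 agree on C2, C3; apply C2, C3→C5 and equate their C5 entries.
Rows 1 and 2 agree on C2; apply C2→C4, C5 and equate their C4, C5 entries.
Rows 1 and 3 agree on C2; apply C2→C4, C5 and equate their C4, C5 entries.
Rows 1 and 4 agree on C2; apply C2→C4, C5 and equate their C4, C5 entries.
Rows 1 and 4 agree on C2, C4, C5; apply C2, C4, C5→C1 and equate their C1 entries.
Row 1 is now all distinguished symbols — the join is lossless.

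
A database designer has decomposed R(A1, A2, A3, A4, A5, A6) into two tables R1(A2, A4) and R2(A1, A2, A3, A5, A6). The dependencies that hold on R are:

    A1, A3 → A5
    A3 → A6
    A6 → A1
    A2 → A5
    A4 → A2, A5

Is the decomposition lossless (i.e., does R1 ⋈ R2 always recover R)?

Common attributes: R1 ∩ R2 = {A2}.
Closure of {A2}: A2 → A5 applies, adding A5. So (A2)⁺ = {A2, A5}.
The closure contains neither all of R1 = {A2, A4} nor all of R2 = {A1, A2, A3, A5, A6}, so the common attributes are not a superkey of either fragment. The join is lossy.

No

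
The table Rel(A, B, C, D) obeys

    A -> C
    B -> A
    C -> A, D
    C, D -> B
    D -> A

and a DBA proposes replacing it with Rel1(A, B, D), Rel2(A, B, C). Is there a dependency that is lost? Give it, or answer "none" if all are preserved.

A → C lies within Rel2.
B → A lies within Rel1.
C → A, D: restricted closure across fragments reaches A, D.
C, D → B: restricted closure across fragments reaches B.
D → A lies within Rel1.
Every dependency is enforceable on the fragments, so the decomposition is dependency-preserving.

none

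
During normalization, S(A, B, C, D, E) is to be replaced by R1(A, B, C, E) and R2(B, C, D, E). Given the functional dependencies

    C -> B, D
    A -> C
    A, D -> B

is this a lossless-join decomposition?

Common attributes: R1 ∩ R2 = {B, C, E}.
Closure of {B, C, E}: C → B, D applies, adding D. So (B, C, E)⁺ = {B, C, D, E}.
This closure contains every attribute of R2, so R1 ∩ R2 → R2. The join is lossless.

Yes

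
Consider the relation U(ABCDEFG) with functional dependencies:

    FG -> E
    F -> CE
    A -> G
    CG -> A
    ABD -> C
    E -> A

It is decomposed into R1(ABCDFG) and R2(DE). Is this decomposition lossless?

Common attributes: R1 ∩ R2 = {D}.
No dependency enlarges {D}, so (D)⁺ = {D}.
The closure contains neither all of R1 = {ABCDFG} nor all of R2 = {DE}, so the common attributes are not a superkey of either fragment. The join is lossy.

No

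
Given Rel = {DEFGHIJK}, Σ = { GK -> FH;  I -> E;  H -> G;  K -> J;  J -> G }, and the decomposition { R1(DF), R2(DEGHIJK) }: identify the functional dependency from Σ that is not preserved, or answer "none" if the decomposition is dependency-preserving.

Check GK → FH: no single fragment contains all of {FGHK}, and the restricted closure of {GK} across the fragments never reaches {FH}.
I → E is preserved.
H → G is preserved.
K → J is preserved.
J → G is preserved.

GK -> FH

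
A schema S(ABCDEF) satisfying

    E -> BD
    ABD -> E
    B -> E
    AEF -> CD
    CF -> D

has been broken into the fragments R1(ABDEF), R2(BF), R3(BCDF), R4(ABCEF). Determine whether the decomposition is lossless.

Chase test. Columns are ABCDEF; row i has aⱼ where attribute j ∈ Ri, else bᵢⱼ.
Initial tableau (one row per fragment):
  row 1: a1 a2 b13 a4 a5 a6
  row 2: b21 a2 b23 b24 b25 a6
  row 3: b31 a2 a3 a4 b35 a6
  row 4: a1 a2 a3 b44 a5 a6
Rows 1 and 4 agree on E; apply E→BD and equate their BD entries.
Rows 1 and 2 agree on B; apply B→E and equate their E entries.
Rows 1 and 3 agree on B; apply B→E and equate their E entries.
Rows 1 and 4 agree on AEF; apply AEF→CD and equate their CD entries.
Rows 1 and 2 agree on E; apply E→BD and equate their BD entries.
Row 1 is now all distinguished symbols — the join is lossless.

Yes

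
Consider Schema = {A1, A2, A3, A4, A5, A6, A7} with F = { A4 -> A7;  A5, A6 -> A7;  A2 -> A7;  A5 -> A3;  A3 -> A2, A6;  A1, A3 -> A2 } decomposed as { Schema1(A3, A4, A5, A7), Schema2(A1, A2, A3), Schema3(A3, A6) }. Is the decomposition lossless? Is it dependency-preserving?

Lossless test (chase): Rows 1 and 2 agree on A3; apply A3→A2, A6 and equate their A2, A6 entries. Rows 1 and 3 agree on A3; apply A3→A2, A6 and equate their A2, A6 entries. Rows 1 and 2 agree on A2; apply A2→A7 and equate their A7 entries. Rows 1 and 3 agree on A2; apply A2→A7 and equate their A7 entries. No row becomes fully distinguished — the join is lossy.
Dependency preservation: the restricted closure of {A2} across the fragments never reaches {A7}, so A2 → A7 cannot be enforced without a join — not preserved.

lossy and not dependency-preserving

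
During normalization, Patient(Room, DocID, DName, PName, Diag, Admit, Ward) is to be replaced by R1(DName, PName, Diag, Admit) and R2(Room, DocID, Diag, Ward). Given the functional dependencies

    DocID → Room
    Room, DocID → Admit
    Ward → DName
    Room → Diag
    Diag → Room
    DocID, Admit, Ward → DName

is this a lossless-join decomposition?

Common attributes: R1 ∩ R2 = {Diag}.
Closure of {Diag}: Diag → Room applies, adding Room. So (Diag)⁺ = {Room, Diag}.
The closure contains neither all of R1 = {DName, PName, Diag, Admit} nor all of R2 = {Room, DocID, Diag, Ward}, so the common attributes are not a superkey of either fragment. The join is lossy.

No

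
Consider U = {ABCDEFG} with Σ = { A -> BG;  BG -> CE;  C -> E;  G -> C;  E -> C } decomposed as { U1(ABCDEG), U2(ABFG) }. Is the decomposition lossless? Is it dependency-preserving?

Lossless test: (ABG)⁺ = {ABCEG}, which is a superkey of neither fragment — lossy.
Dependency preservation: every FD's attributes lie within a single fragment, so each can be enforced locally — preserved.

lossy but dependency-preserving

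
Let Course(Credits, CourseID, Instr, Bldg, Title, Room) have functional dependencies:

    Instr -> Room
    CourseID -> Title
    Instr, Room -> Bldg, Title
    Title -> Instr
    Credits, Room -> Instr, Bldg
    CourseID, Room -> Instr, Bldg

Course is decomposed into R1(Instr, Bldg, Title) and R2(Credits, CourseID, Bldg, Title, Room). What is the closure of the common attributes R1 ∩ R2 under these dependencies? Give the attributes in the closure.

Instr, Bldg, Title, Room

R1 ∩ R2 = {Bldg, Title}.
Title → Instr applies, adding Instr
Instr → Room applies, adding Room
Closure: {Instr, Bldg, Title, Room}.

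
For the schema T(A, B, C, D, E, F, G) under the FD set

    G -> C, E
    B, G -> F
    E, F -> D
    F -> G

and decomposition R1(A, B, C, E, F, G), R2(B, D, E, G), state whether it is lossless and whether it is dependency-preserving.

Lossless test: (B, E, G)⁺ = {B, C, D, E, F, G}, which contains all of one fragment — lossless.
Dependency preservation: the restricted closure of {E, F} across the fragments never reaches {D}, so E, F → D cannot be enforced without a join — not preserved.

lossless but not dependency-preserving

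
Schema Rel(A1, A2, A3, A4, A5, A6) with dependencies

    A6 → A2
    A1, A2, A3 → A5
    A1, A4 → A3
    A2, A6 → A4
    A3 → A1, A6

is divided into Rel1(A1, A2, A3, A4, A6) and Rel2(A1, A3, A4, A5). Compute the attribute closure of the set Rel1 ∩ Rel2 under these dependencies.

Rel1 ∩ Rel2 = {A1, A3, A4}.
A3 → A1, A6 applies, adding A6
A6 → A2 applies, adding A2
A1, A2, A3 → A5 applies, adding A5
Closure: {A1, A2, A3, A4, A5, A6}.

A1, A2, A3, A4, A5, A6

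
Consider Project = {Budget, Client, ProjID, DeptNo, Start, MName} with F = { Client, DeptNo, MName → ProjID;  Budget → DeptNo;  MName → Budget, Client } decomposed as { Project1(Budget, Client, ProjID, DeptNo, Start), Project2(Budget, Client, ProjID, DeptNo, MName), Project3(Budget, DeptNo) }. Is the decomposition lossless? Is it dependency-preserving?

Lossless test (chase): applying each FD to every pair of rows produces no changes in the tableau, so no row becomes fully distinguished — the join is lossy.
Dependency preservation: every FD's attributes lie within a single fragment, so each can be enforced locally — preserved.

lossy but dependency-preserving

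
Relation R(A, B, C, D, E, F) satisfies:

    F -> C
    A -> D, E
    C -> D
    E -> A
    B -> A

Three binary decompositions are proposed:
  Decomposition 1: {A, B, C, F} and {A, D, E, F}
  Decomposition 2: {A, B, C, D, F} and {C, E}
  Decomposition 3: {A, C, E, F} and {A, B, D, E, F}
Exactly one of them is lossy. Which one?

Decomposition 1: common = {A, F}, closure = {A, C, D, E, F} → lossless.
Decomposition 2: common = {C}, closure = {C, D} → lossy.
Decomposition 3: common = {A, E, F}, closure = {A, C, D, E, F} → lossless.

Decomposition 2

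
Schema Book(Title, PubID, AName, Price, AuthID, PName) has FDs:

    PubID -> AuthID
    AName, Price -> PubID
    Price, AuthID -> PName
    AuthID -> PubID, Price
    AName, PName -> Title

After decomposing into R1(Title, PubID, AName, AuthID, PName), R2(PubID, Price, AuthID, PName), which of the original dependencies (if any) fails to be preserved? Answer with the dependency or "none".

AName, Price -> PubID

Check AName, Price → PubID: no single fragment contains all of {PubID, AName, Price}, and the restricted closure of {AName, Price} across the fragments never reaches {PubID}.
PubID → AuthID is preserved.
Price, AuthID → PName is preserved.
AuthID → PubID, Price is preserved.
AName, PName → Title is preserved.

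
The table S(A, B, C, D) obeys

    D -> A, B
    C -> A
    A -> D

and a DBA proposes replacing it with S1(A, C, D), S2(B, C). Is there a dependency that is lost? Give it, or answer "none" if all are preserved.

D -> A, B

Check D → A, B: no single fragment contains all of {A, B, D}, and the restricted closure of {D} across the fragments never reaches {A, B}.
C → A is preserved.
A → D is preserved.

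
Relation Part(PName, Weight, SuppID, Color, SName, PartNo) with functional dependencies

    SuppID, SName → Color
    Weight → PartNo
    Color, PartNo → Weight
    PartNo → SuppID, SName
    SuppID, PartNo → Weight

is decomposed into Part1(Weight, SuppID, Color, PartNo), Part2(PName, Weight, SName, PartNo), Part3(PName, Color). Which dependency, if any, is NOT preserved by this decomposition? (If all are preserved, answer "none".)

SuppID, SName → Color

Check SuppID, SName → Color: no single fragment contains all of {SuppID, Color, SName}, and the restricted closure of {SuppID, SName} across the fragments never reaches {Color}.
Weight → PartNo is preserved.
Color, PartNo → Weight is preserved.
PartNo → SuppID, SName is preserved.
SuppID, PartNo → Weight is preserved.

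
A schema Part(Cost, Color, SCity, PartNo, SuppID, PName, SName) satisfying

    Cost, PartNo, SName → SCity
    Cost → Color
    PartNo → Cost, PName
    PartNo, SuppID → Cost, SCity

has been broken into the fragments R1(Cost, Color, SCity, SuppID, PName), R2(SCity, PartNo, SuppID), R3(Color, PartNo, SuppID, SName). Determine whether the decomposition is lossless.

Chase test. Columns are Cost, Color, SCity, PartNo, SuppID, PName, SName; row i has aⱼ where attribute j ∈ Ri, else bᵢⱼ.
Initial tableau (one row per fragment):
  row 1: a1 a2 a3 b14 a5 a6 b17
  row 2: b21 b22 a3 a4 a5 b26 b27
  row 3: b31 a2 b33 a4 a5 b36 a7
Rows 2 and 3 agree on PartNo; apply PartNo→Cost, PName and equate their Cost, PName entries.
Rows 2 and 3 agree on PartNo, SuppID; apply PartNo, SuppID→Cost, SCity and equate their Cost, SCity entries.
Rows 2 and 3 agree on Cost; apply Cost→Color and equate their Color entries.
No row becomes fully distinguished — the join is lossy.

No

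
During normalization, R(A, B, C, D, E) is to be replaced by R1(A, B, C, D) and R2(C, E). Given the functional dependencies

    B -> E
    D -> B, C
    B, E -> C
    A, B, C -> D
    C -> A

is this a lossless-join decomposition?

No

Common attributes: R1 ∩ R2 = {C}.
Closure of {C}: C → A applies, adding A. So (C)⁺ = {A, C}.
The closure contains neither all of R1 = {A, B, C, D} nor all of R2 = {C, E}, so the common attributes are not a superkey of either fragment. The join is lossy.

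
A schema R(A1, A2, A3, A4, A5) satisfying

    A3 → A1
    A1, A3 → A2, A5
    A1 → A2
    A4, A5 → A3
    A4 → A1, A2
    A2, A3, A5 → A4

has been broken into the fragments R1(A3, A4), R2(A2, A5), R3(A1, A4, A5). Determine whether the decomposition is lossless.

Chase test. Columns are A1, A2, A3, A4, A5; row i has aⱼ where attribute j ∈ Ri, else bᵢⱼ.
Initial tableau (one row per fragment):
  row 1: b11 b12 a3 a4 b15
  row 2: b21 a2 b23 b24 a5
  row 3: a1 b32 b33 a4 a5
Rows 1 and 3 agree on A4; apply A4→A1, A2 and equate their A1, A2 entries.
No row becomes fully distinguished — the join is lossy.

No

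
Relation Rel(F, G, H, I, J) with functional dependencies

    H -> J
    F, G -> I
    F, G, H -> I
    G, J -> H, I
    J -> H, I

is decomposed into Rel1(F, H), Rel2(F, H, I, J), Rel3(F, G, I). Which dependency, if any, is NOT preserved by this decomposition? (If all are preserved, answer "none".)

none

H → J lies within Rel2.
F, G → I lies within Rel3.
F, G, H → I: restricted closure across fragments reaches I.
G, J → H, I: restricted closure across fragments reaches H, I.
J → H, I lies within Rel2.
Every dependency is enforceable on the fragments, so the decomposition is dependency-preserving.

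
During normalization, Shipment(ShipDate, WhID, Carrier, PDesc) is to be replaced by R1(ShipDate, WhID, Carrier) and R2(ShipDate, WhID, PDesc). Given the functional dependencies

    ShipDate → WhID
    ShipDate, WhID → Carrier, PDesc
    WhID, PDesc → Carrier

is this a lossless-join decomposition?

Common attributes: R1 ∩ R2 = {ShipDate, WhID}.
Closure of {ShipDate, WhID}: ShipDate, WhID → Carrier, PDesc applies, adding Carrier, PDesc. So (ShipDate, WhID)⁺ = {ShipDate, WhID, Carrier, PDesc}.
This closure contains every attribute of R1, so R1 ∩ R2 → R1. The join is lossless.

Yes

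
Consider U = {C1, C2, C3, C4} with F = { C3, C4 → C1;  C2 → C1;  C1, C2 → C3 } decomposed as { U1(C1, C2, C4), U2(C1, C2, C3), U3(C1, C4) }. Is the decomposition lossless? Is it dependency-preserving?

lossless but not dependency-preserving

Lossless test (chase): Rows 1 and 2 agree on C1, C2; apply C1, C2→C3 and equate their C3 entries. Row 1 is now all distinguished symbols — the join is lossless.
Dependency preservation: the restricted closure of {C3, C4} across the fragments never reaches {C1}, so C3, C4 → C1 cannot be enforced without a join — not preserved.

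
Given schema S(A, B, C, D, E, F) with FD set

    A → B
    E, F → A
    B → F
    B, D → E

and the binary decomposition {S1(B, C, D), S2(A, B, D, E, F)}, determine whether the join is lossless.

Common attributes: S1 ∩ S2 = {B, D}.
Closure of {B, D}: B → F applies, adding F; B, D → E applies, adding E; E, F → A applies, adding A. So (B, D)⁺ = {A, B, D, E, F}.
This closure contains every attribute of S2, so S1 ∩ S2 → S2. The join is lossless.

Yes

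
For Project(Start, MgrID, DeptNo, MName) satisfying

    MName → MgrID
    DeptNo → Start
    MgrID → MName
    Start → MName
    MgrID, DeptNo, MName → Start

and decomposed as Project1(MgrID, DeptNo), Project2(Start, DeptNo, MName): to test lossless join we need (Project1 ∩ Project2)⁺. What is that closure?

Project1 ∩ Project2 = {DeptNo}.
DeptNo → Start applies, adding Start
Start → MName applies, adding MName
MName → MgrID applies, adding MgrID
Closure: {Start, MgrID, DeptNo, MName}.

Start, MgrID, DeptNo, MName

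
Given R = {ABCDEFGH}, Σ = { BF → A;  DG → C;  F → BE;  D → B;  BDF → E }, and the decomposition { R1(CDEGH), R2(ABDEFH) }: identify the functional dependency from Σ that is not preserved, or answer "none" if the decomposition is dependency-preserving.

BF → A lies within R2.
DG → C lies within R1.
F → BE lies within R2.
D → B lies within R2.
BDF → E lies within R2.
Every dependency is enforceable on the fragments, so the decomposition is dependency-preserving.

none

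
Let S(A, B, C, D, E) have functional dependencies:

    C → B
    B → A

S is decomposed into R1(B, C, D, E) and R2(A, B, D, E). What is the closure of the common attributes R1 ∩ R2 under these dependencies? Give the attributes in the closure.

A, B, D, E

R1 ∩ R2 = {B, D, E}.
B → A applies, adding A
Closure: {A, B, D, E}.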